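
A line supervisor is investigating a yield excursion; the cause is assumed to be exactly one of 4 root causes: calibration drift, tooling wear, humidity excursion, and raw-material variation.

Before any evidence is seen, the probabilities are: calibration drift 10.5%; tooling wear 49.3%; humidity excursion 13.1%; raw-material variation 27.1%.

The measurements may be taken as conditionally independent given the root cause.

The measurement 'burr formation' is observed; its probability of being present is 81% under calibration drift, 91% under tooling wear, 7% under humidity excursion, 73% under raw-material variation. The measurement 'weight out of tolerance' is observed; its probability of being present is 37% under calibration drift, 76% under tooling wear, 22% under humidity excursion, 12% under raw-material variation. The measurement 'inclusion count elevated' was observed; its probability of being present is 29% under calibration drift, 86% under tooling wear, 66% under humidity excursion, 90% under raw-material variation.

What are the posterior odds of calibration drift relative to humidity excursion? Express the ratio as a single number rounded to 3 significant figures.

6.85

Unnormalized posterior weight (prior times the measurement likelihoods) for each of the two hypotheses:
  calibration drift: 0.105 × 0.81 × 0.37 × 0.29 = 0.0091259
  humidity excursion: 0.131 × 0.07 × 0.22 × 0.66 = 0.0013315
Odds(calibration drift : humidity excursion) = 0.0091259 / 0.0013315 ≈ 6.85.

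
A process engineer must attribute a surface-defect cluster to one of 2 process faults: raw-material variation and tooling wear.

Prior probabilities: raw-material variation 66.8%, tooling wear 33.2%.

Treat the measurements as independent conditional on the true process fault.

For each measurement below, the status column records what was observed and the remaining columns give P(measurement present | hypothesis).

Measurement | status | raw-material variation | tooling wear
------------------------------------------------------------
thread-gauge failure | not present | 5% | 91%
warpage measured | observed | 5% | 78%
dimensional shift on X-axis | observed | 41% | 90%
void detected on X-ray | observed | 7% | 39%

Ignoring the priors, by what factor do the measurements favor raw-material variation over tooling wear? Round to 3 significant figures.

Take the product of per-measurement likelihoods under each hypothesis (using 1 − P(present | H) for each absent measurement), then divide.
  raw-material variation: (1 − 0.05) × 0.05 × 0.41 × 0.07 = 0.0013633
  tooling wear: (1 − 0.91) × 0.78 × 0.90 × 0.39 = 0.02464
Bayes factor = 0.0013633 / 0.02464 ≈ 0.0553

0.0553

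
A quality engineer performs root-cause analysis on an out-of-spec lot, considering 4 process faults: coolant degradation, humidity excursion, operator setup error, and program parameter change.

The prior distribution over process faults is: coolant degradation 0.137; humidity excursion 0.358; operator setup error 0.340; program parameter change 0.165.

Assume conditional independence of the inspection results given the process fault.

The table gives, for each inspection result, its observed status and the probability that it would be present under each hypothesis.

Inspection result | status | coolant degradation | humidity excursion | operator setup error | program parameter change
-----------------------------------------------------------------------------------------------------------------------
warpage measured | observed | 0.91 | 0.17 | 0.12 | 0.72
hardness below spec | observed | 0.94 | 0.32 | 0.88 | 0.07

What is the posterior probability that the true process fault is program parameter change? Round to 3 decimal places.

0.046

By Bayes' rule with conditional independence, the unnormalized weight for each hypothesis is prior × ∏ likelihoods:
  coolant degradation: 0.137 × 0.91 × 0.94 = 0.11719
  humidity excursion: 0.358 × 0.17 × 0.32 = 0.019475
  operator setup error: 0.340 × 0.12 × 0.88 = 0.035904
  program parameter change: 0.165 × 0.72 × 0.07 = 0.008316
The unnormalized weights sum to 0.18089.
P(program parameter change | evidence) = 0.008316 / 0.18089 ≈ 0.046.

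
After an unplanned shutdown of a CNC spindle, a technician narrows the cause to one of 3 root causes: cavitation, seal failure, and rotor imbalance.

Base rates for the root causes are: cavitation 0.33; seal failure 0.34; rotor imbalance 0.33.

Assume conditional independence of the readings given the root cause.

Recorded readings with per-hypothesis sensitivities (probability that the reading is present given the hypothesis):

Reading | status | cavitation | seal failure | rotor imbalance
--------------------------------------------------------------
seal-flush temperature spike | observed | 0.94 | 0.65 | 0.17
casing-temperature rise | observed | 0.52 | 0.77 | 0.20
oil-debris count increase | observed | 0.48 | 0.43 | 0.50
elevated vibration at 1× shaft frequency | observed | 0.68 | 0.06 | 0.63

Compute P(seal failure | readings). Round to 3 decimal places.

0.072

Multiply each prior by the joint likelihood of the reading pattern:
  cavitation: 0.33 × 0.94 × 0.52 × 0.48 × 0.68 = 0.05265
  seal failure: 0.34 × 0.65 × 0.77 × 0.43 × 0.06 = 0.0043904
  rotor imbalance: 0.33 × 0.17 × 0.20 × 0.50 × 0.63 = 0.0035343
Normalizing constant Z = 0.05265 + 0.0043904 + 0.0035343 = 0.060574.
P(seal failure | evidence) = 0.0043904 / 0.060574 ≈ 0.072.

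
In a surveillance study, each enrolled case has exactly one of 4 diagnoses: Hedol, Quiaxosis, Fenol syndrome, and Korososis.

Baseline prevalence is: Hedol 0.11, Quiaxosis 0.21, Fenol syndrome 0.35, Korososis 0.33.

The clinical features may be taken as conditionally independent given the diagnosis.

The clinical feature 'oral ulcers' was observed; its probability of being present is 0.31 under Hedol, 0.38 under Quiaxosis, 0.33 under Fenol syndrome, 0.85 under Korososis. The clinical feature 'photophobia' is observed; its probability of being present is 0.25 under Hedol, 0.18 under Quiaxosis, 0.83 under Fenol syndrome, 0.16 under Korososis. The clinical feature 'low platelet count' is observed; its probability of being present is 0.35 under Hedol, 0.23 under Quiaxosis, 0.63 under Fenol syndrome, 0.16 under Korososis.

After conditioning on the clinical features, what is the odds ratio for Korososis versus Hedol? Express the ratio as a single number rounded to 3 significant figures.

Unnormalized posterior weight (prior times the clinical feature likelihoods) for each of the two hypotheses:
  Korososis: 0.33 × 0.85 × 0.16 × 0.16 = 0.0071808
  Hedol: 0.11 × 0.31 × 0.25 × 0.35 = 0.0029837
Odds(Korososis : Hedol) = 0.0071808 / 0.0029837 ≈ 2.41.

2.41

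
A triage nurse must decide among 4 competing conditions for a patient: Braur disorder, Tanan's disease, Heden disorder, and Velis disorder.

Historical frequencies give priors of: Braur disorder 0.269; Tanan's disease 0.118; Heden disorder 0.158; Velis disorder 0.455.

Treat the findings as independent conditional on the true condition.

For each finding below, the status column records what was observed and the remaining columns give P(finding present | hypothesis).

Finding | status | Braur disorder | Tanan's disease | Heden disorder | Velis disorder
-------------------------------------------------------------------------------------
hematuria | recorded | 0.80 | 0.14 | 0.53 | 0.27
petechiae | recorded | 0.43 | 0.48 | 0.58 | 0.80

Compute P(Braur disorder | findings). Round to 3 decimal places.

Multiply each prior by the joint likelihood of the evidence pattern:
  Braur disorder: 0.269 × 0.80 × 0.43 = 0.092536
  Tanan's disease: 0.118 × 0.14 × 0.48 = 0.0079296
  Heden disorder: 0.158 × 0.53 × 0.58 = 0.048569
  Velis disorder: 0.455 × 0.27 × 0.80 = 0.09828
Marginal likelihood of the evidence = 0.24731.
P(Braur disorder | evidence) = 0.092536 / 0.24731 ≈ 0.374.

0.374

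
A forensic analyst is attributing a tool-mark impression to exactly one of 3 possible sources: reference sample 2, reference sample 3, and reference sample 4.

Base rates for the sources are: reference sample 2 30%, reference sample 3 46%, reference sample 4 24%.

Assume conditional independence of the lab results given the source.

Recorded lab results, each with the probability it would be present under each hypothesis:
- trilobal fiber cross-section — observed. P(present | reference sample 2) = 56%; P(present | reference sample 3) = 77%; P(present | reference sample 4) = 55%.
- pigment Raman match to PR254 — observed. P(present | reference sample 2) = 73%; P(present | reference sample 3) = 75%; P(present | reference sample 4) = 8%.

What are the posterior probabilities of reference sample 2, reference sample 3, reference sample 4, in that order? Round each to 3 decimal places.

0.307, 0.666, 0.026

For each hypothesis, the unnormalized posterior weight is prior × product of the lab result likelihoods:
  reference sample 2: 0.30 × 0.56 × 0.73 = 0.12264
  reference sample 3: 0.46 × 0.77 × 0.75 = 0.26565
  reference sample 4: 0.24 × 0.55 × 0.08 = 0.01056
Marginal likelihood of the evidence = 0.39885.
P(reference sample 2 | evidence) = 0.12264 / 0.39885 ≈ 0.307
P(reference sample 3 | evidence) = 0.26565 / 0.39885 ≈ 0.666
P(reference sample 4 | evidence) = 0.01056 / 0.39885 ≈ 0.026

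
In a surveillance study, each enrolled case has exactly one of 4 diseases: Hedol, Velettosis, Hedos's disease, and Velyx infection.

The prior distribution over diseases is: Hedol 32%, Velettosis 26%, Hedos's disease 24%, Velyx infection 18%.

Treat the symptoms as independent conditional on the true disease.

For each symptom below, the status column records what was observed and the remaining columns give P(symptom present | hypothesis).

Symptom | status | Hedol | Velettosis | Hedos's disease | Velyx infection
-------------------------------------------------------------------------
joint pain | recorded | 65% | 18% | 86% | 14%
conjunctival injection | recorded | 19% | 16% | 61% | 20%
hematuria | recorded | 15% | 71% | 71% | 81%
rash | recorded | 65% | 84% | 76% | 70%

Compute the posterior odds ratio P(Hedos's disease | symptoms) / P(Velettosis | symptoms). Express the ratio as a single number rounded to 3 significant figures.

Posterior odds equal prior odds times the likelihood ratio; only the two competing hypotheses matter.
  Hedos's disease: 0.24 × 0.86 × 0.61 × 0.71 × 0.76 = 0.067938
  Velettosis: 0.26 × 0.18 × 0.16 × 0.71 × 0.84 = 0.0044658
Posterior odds = 0.067938 / 0.0044658 ≈ 15.2.

15.2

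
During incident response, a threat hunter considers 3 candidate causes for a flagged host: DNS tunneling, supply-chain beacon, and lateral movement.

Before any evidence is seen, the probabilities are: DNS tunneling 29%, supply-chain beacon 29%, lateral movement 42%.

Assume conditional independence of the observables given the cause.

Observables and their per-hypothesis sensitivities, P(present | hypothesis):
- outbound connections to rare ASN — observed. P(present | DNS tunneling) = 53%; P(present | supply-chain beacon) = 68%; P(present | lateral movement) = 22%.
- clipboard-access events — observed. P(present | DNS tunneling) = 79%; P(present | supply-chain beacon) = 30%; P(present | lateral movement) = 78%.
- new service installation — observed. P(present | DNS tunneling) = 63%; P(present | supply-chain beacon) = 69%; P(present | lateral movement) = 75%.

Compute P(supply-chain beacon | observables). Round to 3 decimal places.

For each hypothesis, the unnormalized posterior weight is prior × product of the observable likelihoods:
  DNS tunneling: 0.29 × 0.53 × 0.79 × 0.63 = 0.076496
  supply-chain beacon: 0.29 × 0.68 × 0.30 × 0.69 = 0.04082
  lateral movement: 0.42 × 0.22 × 0.78 × 0.75 = 0.054054
Normalizing constant Z = 0.076496 + 0.04082 + 0.054054 = 0.17137.
P(supply-chain beacon | evidence) = 0.04082 / 0.17137 ≈ 0.238.

0.238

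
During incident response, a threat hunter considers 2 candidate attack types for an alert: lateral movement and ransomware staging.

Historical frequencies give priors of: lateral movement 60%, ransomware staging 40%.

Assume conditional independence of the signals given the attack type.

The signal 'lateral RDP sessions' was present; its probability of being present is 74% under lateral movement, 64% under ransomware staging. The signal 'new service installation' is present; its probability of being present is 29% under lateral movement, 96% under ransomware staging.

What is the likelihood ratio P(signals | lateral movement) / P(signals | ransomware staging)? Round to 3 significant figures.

0.349

Joint likelihood of the signal pattern under each hypothesis:
  lateral movement: 0.74 × 0.29 = 0.2146
  ransomware staging: 0.64 × 0.96 = 0.6144
Bayes factor = 0.2146 / 0.6144 ≈ 0.349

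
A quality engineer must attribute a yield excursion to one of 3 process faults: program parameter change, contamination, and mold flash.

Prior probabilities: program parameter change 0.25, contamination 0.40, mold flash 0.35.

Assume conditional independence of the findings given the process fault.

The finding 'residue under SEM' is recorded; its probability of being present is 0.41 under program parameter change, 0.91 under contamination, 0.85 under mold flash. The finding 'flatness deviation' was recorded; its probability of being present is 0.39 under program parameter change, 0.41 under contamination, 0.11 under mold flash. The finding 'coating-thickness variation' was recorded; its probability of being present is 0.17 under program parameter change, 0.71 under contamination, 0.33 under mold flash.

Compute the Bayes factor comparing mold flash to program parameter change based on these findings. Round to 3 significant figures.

1.14

Take the product of per-finding likelihoods under each hypothesis, then divide.
  mold flash: 0.85 × 0.11 × 0.33 = 0.030855
  program parameter change: 0.41 × 0.39 × 0.17 = 0.027183
Bayes factor = 0.030855 / 0.027183 ≈ 1.14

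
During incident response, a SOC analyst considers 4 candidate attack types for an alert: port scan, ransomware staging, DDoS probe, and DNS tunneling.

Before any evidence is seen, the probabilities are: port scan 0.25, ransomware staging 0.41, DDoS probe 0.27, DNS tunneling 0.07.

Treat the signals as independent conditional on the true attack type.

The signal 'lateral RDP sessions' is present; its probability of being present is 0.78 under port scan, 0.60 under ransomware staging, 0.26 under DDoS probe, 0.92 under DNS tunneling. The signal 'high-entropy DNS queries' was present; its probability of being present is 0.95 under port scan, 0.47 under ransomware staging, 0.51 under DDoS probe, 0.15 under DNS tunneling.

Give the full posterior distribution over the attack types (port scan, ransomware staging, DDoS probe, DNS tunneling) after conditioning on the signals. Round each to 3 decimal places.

0.535, 0.334, 0.103, 0.028

Multiply each prior by the joint likelihood of the signal pattern:
  port scan: 0.25 × 0.78 × 0.95 = 0.18525
  ransomware staging: 0.41 × 0.60 × 0.47 = 0.11562
  DDoS probe: 0.27 × 0.26 × 0.51 = 0.035802
  DNS tunneling: 0.07 × 0.92 × 0.15 = 0.00966
The unnormalized weights sum to 0.34633.
P(port scan | evidence) = 0.18525 / 0.34633 ≈ 0.535
P(ransomware staging | evidence) = 0.11562 / 0.34633 ≈ 0.334
P(DDoS probe | evidence) = 0.035802 / 0.34633 ≈ 0.103
P(DNS tunneling | evidence) = 0.00966 / 0.34633 ≈ 0.028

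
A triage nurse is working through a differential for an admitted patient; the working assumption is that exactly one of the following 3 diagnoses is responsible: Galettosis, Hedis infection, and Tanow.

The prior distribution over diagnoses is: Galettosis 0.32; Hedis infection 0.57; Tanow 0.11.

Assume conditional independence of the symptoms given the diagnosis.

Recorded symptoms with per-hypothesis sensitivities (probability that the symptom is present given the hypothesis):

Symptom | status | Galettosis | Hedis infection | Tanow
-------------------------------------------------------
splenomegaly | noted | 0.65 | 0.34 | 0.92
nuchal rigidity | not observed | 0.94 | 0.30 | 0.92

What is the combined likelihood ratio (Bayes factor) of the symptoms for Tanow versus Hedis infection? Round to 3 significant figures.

Joint likelihood of the symptom pattern under each hypothesis (using 1 − P(present | H) for each absent symptom):
  Tanow: 0.92 × (1 − 0.92) = 0.0736
  Hedis infection: 0.34 × (1 − 0.30) = 0.238
Bayes factor = 0.0736 / 0.238 ≈ 0.309

0.309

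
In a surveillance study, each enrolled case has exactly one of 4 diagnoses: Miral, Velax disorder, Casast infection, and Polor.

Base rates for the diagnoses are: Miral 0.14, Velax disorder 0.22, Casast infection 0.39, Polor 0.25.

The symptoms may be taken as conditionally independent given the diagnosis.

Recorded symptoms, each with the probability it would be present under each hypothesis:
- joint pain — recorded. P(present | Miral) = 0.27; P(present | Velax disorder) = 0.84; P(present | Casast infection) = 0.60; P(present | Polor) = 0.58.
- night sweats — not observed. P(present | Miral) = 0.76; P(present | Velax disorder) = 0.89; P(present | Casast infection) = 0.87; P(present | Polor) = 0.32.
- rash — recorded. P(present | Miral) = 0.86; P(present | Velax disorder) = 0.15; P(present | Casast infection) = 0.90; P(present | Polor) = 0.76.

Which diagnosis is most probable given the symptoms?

For each hypothesis, the unnormalized posterior weight is prior × product of the symptom likelihoods (using 1 − P(present | H) for each absent symptom):
  Miral: 0.14 × 0.27 × (1 − 0.76) × 0.86 = 0.0078019
  Velax disorder: 0.22 × 0.84 × (1 − 0.89) × 0.15 = 0.0030492
  Casast infection: 0.39 × 0.60 × (1 − 0.87) × 0.90 = 0.027378
  Polor: 0.25 × 0.58 × (1 − 0.32) × 0.76 = 0.074936
Normalizing constant Z = 0.0078019 + 0.0030492 + 0.027378 + 0.074936 = 0.11317.
P(Miral | evidence) ≈ 0.0078019 / 0.11317 ≈ 0.069
P(Velax disorder | evidence) ≈ 0.0030492 / 0.11317 ≈ 0.027
P(Casast infection | evidence) ≈ 0.027378 / 0.11317 ≈ 0.242
P(Polor | evidence) ≈ 0.074936 / 0.11317 ≈ 0.662
The largest is 0.662, so Polor is most probable.

Polor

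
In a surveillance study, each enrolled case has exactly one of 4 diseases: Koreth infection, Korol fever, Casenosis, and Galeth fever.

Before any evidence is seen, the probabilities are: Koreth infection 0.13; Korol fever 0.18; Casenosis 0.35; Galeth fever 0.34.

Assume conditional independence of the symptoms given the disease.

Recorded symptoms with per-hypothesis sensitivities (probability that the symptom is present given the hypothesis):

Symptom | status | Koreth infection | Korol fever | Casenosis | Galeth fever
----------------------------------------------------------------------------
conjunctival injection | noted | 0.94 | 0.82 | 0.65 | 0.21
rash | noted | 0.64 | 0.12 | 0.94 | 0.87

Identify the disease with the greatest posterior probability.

Casenosis

For each hypothesis, the unnormalized posterior weight is prior × product of the symptom likelihoods:
  Koreth infection: 0.13 × 0.94 × 0.64 = 0.078208
  Korol fever: 0.18 × 0.82 × 0.12 = 0.017712
  Casenosis: 0.35 × 0.65 × 0.94 = 0.21385
  Galeth fever: 0.34 × 0.21 × 0.87 = 0.062118
Normalizing constant Z = 0.078208 + 0.017712 + 0.21385 + 0.062118 = 0.37189.
P(Koreth infection | evidence) ≈ 0.078208 / 0.37189 ≈ 0.210
P(Korol fever | evidence) ≈ 0.017712 / 0.37189 ≈ 0.048
P(Casenosis | evidence) ≈ 0.21385 / 0.37189 ≈ 0.575
P(Galeth fever | evidence) ≈ 0.062118 / 0.37189 ≈ 0.167
The largest is 0.575, so Casenosis is most probable.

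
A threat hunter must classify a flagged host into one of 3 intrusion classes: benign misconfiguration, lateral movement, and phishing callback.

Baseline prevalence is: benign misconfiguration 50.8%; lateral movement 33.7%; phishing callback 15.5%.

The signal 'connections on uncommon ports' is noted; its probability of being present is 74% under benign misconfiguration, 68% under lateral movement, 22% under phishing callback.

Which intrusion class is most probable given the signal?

Multiply each prior by the likelihood of the signal:
  benign misconfiguration: 0.508 × 0.74 = 0.37592
  lateral movement: 0.337 × 0.68 = 0.22916
  phishing callback: 0.155 × 0.22 = 0.0341
Normalizing constant Z = 0.37592 + 0.22916 + 0.0341 = 0.63918.
P(benign misconfiguration | evidence) ≈ 0.37592 / 0.63918 ≈ 0.588
P(lateral movement | evidence) ≈ 0.22916 / 0.63918 ≈ 0.359
P(phishing callback | evidence) ≈ 0.0341 / 0.63918 ≈ 0.053
The largest is 0.588, so benign misconfiguration is most probable.

benign misconfiguration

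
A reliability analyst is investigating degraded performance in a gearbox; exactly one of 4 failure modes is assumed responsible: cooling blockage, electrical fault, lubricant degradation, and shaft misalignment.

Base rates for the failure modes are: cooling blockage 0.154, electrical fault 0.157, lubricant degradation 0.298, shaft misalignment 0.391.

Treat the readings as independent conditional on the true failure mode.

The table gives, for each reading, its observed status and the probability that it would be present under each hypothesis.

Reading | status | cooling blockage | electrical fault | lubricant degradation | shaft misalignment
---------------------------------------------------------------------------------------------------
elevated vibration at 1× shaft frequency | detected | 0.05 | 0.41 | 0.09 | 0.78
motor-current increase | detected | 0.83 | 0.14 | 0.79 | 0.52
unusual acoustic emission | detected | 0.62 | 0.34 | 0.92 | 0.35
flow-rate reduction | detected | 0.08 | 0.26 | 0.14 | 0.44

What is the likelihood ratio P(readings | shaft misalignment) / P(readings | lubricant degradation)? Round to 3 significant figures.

Take the product of per-reading likelihoods under each hypothesis, then divide.
  shaft misalignment: 0.78 × 0.52 × 0.35 × 0.44 = 0.062462
  lubricant degradation: 0.09 × 0.79 × 0.92 × 0.14 = 0.0091577
Bayes factor = 0.062462 / 0.0091577 ≈ 6.82

6.82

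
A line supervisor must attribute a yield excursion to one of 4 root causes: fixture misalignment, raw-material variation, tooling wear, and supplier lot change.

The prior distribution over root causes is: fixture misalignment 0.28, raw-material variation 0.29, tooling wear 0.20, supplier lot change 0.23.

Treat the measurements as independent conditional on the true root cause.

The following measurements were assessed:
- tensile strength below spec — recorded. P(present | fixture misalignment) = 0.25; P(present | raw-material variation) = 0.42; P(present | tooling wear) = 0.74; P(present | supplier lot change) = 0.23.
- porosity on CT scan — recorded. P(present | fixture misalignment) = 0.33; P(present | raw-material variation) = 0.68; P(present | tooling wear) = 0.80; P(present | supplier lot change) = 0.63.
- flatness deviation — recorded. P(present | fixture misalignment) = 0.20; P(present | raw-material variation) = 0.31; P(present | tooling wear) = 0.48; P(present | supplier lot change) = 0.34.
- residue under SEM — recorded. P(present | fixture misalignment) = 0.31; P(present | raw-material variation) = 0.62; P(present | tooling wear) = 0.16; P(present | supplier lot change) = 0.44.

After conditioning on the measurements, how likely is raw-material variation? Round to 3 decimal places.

By Bayes' rule with conditional independence, the unnormalized weight for each hypothesis is prior × ∏ likelihoods:
  fixture misalignment: 0.28 × 0.25 × 0.33 × 0.20 × 0.31 = 0.0014322
  raw-material variation: 0.29 × 0.42 × 0.68 × 0.31 × 0.62 = 0.015919
  tooling wear: 0.20 × 0.74 × 0.80 × 0.48 × 0.16 = 0.0090931
  supplier lot change: 0.23 × 0.23 × 0.63 × 0.34 × 0.44 = 0.0049857
Marginal likelihood of the evidence = 0.03143.
P(raw-material variation | evidence) = 0.015919 / 0.03143 ≈ 0.506.

0.506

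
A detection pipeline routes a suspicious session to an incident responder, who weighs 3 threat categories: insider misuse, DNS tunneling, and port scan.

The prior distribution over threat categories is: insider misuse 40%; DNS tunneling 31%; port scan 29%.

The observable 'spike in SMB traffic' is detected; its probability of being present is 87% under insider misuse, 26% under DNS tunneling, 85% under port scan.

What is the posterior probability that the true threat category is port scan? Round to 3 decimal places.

0.365

By Bayes' rule, the unnormalized weight for each hypothesis is prior × likelihood:
  insider misuse: 0.40 × 0.87 = 0.348
  DNS tunneling: 0.31 × 0.26 = 0.0806
  port scan: 0.29 × 0.85 = 0.2465
Marginal likelihood of the evidence = 0.6751.
P(port scan | evidence) = 0.2465 / 0.6751 ≈ 0.365.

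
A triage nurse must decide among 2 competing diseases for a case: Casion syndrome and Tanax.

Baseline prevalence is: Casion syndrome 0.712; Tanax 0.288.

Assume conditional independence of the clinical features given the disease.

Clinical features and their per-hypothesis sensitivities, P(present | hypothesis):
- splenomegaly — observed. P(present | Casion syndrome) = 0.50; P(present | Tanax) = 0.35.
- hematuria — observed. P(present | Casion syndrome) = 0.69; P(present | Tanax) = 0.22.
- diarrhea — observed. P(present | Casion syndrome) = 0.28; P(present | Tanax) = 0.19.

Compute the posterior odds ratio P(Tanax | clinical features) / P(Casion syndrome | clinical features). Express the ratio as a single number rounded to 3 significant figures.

The normalizing constant cancels in an odds ratio, so compute prior × likelihood for the two hypotheses only:
  Tanax: 0.288 × 0.35 × 0.22 × 0.19 = 0.0042134
  Casion syndrome: 0.712 × 0.50 × 0.69 × 0.28 = 0.068779
Posterior odds = 0.0042134 / 0.068779 ≈ 0.0613.

0.0613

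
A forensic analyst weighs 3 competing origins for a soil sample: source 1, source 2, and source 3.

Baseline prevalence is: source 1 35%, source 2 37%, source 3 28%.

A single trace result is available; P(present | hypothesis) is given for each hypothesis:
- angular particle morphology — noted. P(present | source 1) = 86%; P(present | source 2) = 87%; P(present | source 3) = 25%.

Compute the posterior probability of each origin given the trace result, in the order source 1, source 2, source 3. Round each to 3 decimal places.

For each hypothesis, the unnormalized posterior weight is prior × likelihood:
  source 1: 0.35 × 0.86 = 0.301
  source 2: 0.37 × 0.87 = 0.3219
  source 3: 0.28 × 0.25 = 0.07
Normalizing constant Z = 0.301 + 0.3219 + 0.07 = 0.6929.
P(source 1 | evidence) = 0.301 / 0.6929 ≈ 0.434
P(source 2 | evidence) = 0.3219 / 0.6929 ≈ 0.465
P(source 3 | evidence) = 0.07 / 0.6929 ≈ 0.101

0.434, 0.465, 0.101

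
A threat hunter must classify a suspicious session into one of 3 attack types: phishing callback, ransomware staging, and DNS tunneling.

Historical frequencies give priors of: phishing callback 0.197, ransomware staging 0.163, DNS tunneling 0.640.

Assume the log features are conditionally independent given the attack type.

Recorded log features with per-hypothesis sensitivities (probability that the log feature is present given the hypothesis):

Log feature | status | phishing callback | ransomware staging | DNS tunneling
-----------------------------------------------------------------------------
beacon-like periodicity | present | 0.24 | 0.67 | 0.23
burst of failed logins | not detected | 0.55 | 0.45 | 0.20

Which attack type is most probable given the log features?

DNS tunneling

By Bayes' rule with conditional independence, the unnormalized weight for each hypothesis is prior × ∏ likelihoods (using 1 − P(present | H) for each absent log feature):
  phishing callback: 0.197 × 0.24 × (1 − 0.55) = 0.021276
  ransomware staging: 0.163 × 0.67 × (1 − 0.45) = 0.060066
  DNS tunneling: 0.640 × 0.23 × (1 − 0.20) = 0.11776
The unnormalized weights sum to 0.1991.
P(phishing callback | evidence) ≈ 0.021276 / 0.1991 ≈ 0.107
P(ransomware staging | evidence) ≈ 0.060066 / 0.1991 ≈ 0.302
P(DNS tunneling | evidence) ≈ 0.11776 / 0.1991 ≈ 0.591
The largest is 0.591, so DNS tunneling is most probable.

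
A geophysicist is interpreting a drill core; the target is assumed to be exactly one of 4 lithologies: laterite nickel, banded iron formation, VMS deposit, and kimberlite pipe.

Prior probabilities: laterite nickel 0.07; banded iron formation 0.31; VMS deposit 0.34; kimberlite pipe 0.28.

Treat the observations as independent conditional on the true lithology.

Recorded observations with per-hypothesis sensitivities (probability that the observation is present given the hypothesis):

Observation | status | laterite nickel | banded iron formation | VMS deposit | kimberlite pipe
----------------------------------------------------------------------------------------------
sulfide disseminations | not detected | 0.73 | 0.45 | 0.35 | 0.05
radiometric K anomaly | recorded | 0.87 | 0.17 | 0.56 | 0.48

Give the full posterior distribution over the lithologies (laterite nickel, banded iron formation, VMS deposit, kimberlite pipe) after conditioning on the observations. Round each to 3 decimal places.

Multiply each prior by the joint likelihood of the evidence pattern (using 1 − P(present | H) for each absent observation):
  laterite nickel: 0.07 × (1 − 0.73) × 0.87 = 0.016443
  banded iron formation: 0.31 × (1 − 0.45) × 0.17 = 0.028985
  VMS deposit: 0.34 × (1 − 0.35) × 0.56 = 0.12376
  kimberlite pipe: 0.28 × (1 − 0.05) × 0.48 = 0.12768
Normalizing constant Z = 0.016443 + 0.028985 + 0.12376 + 0.12768 = 0.29687.
P(laterite nickel | evidence) = 0.016443 / 0.29687 ≈ 0.055
P(banded iron formation | evidence) = 0.028985 / 0.29687 ≈ 0.098
P(VMS deposit | evidence) = 0.12376 / 0.29687 ≈ 0.417
P(kimberlite pipe | evidence) = 0.12768 / 0.29687 ≈ 0.430

0.055, 0.098, 0.417, 0.430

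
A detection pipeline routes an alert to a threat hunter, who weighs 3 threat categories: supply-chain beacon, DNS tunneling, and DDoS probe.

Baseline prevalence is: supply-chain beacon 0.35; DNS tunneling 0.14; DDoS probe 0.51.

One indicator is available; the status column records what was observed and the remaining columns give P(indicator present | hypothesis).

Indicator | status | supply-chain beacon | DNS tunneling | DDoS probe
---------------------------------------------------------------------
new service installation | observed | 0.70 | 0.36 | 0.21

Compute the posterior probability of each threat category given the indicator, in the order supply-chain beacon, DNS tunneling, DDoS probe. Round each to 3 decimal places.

0.609, 0.125, 0.266

By Bayes' rule, the unnormalized weight for each hypothesis is prior × likelihood:
  supply-chain beacon: 0.35 × 0.70 = 0.245
  DNS tunneling: 0.14 × 0.36 = 0.0504
  DDoS probe: 0.51 × 0.21 = 0.1071
Marginal likelihood of the evidence = 0.4025.
P(supply-chain beacon | evidence) = 0.245 / 0.4025 ≈ 0.609
P(DNS tunneling | evidence) = 0.0504 / 0.4025 ≈ 0.125
P(DDoS probe | evidence) = 0.1071 / 0.4025 ≈ 0.266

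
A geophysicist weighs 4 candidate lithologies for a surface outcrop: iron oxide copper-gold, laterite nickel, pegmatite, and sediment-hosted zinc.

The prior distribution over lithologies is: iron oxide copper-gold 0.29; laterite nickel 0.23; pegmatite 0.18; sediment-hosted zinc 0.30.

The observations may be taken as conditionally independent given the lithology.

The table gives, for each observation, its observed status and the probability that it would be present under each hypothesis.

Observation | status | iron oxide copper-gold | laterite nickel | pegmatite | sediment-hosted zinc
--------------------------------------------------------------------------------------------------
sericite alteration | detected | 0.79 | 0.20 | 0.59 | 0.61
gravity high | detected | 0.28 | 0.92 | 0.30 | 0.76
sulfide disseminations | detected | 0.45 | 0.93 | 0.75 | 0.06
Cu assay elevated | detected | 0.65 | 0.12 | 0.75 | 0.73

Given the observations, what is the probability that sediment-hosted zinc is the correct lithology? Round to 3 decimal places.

0.128

For each hypothesis, the unnormalized posterior weight is prior × product of the observation likelihoods:
  iron oxide copper-gold: 0.29 × 0.79 × 0.28 × 0.45 × 0.65 = 0.018763
  laterite nickel: 0.23 × 0.20 × 0.92 × 0.93 × 0.12 = 0.0047229
  pegmatite: 0.18 × 0.59 × 0.30 × 0.75 × 0.75 = 0.017921
  sediment-hosted zinc: 0.30 × 0.61 × 0.76 × 0.06 × 0.73 = 0.0060917
The unnormalized weights sum to 0.047499.
P(sediment-hosted zinc | evidence) = 0.0060917 / 0.047499 ≈ 0.128.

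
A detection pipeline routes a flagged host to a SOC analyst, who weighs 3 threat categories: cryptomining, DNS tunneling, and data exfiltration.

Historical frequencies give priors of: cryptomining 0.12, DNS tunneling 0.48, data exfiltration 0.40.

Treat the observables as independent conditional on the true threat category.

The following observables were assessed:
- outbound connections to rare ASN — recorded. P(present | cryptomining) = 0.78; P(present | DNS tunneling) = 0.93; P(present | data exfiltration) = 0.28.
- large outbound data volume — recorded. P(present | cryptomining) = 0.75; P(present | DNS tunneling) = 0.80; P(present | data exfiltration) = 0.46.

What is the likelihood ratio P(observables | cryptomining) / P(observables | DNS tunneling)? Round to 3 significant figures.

Joint likelihood of the observable pattern under each hypothesis:
  cryptomining: 0.78 × 0.75 = 0.585
  DNS tunneling: 0.93 × 0.80 = 0.744
Bayes factor = 0.585 / 0.744 ≈ 0.786

0.786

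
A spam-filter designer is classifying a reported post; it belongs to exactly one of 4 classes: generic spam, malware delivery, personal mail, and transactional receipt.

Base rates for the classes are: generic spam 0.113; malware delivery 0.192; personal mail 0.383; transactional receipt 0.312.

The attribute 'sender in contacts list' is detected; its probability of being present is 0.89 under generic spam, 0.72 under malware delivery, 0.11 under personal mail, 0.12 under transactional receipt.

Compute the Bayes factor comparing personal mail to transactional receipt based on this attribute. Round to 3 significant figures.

0.917

Likelihood of this attribute under each hypothesis:
  personal mail: 0.11
  transactional receipt: 0.12
Bayes factor = 0.11 / 0.12 ≈ 0.917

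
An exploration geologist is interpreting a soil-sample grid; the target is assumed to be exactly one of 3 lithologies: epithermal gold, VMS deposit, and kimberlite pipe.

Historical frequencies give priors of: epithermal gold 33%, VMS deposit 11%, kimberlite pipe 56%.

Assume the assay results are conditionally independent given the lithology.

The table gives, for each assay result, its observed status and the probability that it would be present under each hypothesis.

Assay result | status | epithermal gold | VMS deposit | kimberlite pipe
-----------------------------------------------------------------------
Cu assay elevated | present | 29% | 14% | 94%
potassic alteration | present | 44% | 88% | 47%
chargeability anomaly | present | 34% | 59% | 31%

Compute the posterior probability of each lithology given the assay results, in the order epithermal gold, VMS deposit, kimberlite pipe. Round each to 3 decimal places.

0.145, 0.081, 0.775

For each hypothesis, the unnormalized posterior weight is prior × product of the assay result likelihoods:
  epithermal gold: 0.33 × 0.29 × 0.44 × 0.34 = 0.014317
  VMS deposit: 0.11 × 0.14 × 0.88 × 0.59 = 0.0079957
  kimberlite pipe: 0.56 × 0.94 × 0.47 × 0.31 = 0.076696
Normalizing constant Z = 0.014317 + 0.0079957 + 0.076696 = 0.099009.
P(epithermal gold | evidence) = 0.014317 / 0.099009 ≈ 0.145
P(VMS deposit | evidence) = 0.0079957 / 0.099009 ≈ 0.081
P(kimberlite pipe | evidence) = 0.076696 / 0.099009 ≈ 0.775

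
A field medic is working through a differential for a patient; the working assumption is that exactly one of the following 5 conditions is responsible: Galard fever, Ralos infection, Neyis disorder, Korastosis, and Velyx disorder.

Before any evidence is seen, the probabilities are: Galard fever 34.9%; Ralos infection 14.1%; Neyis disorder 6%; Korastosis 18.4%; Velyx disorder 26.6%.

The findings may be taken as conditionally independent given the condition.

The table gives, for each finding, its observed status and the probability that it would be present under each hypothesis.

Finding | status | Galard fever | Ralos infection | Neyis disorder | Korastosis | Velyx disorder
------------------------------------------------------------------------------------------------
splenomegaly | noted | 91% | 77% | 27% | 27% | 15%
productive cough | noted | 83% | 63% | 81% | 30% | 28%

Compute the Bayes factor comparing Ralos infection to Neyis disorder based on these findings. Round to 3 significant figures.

Joint likelihood of the evidence pattern under each hypothesis:
  Ralos infection: 0.77 × 0.63 = 0.4851
  Neyis disorder: 0.27 × 0.81 = 0.2187
Bayes factor = 0.4851 / 0.2187 ≈ 2.22

2.22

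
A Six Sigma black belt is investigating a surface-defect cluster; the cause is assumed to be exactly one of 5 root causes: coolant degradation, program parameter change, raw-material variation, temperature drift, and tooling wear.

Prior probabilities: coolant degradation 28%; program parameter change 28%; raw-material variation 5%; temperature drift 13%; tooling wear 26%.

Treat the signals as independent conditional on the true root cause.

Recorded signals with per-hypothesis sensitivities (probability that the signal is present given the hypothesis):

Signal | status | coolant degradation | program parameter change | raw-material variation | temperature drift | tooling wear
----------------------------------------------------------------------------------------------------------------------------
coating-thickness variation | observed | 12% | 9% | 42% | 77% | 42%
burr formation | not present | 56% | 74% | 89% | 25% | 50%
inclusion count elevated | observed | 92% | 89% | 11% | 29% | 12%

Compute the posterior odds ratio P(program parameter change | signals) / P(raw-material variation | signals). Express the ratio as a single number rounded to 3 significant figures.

Unnormalized posterior weight (prior times the signal likelihoods) for each of the two hypotheses (using 1 − P(present | H) for each absent signal):
  program parameter change: 0.28 × 0.09 × (1 − 0.74) × 0.89 = 0.0058313
  raw-material variation: 0.05 × 0.42 × (1 − 0.89) × 0.11 = 0.0002541
Posterior odds = 0.0058313 / 0.0002541 ≈ 22.9.

22.9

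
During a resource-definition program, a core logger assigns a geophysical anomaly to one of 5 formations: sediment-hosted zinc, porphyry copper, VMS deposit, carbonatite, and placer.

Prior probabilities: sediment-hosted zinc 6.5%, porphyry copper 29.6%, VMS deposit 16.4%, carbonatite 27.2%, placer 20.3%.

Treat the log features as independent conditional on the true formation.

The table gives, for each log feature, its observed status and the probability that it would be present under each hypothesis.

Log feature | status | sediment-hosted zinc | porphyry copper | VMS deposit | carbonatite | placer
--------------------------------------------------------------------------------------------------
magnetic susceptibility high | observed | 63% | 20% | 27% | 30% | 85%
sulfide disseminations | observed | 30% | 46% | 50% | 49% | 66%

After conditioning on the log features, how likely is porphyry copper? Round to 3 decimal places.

0.126

Multiply each prior by the joint likelihood of the log feature pattern:
  sediment-hosted zinc: 0.065 × 0.63 × 0.30 = 0.012285
  porphyry copper: 0.296 × 0.20 × 0.46 = 0.027232
  VMS deposit: 0.164 × 0.27 × 0.50 = 0.02214
  carbonatite: 0.272 × 0.30 × 0.49 = 0.039984
  placer: 0.203 × 0.85 × 0.66 = 0.11388
The unnormalized weights sum to 0.21552.
P(porphyry copper | evidence) = 0.027232 / 0.21552 ≈ 0.126.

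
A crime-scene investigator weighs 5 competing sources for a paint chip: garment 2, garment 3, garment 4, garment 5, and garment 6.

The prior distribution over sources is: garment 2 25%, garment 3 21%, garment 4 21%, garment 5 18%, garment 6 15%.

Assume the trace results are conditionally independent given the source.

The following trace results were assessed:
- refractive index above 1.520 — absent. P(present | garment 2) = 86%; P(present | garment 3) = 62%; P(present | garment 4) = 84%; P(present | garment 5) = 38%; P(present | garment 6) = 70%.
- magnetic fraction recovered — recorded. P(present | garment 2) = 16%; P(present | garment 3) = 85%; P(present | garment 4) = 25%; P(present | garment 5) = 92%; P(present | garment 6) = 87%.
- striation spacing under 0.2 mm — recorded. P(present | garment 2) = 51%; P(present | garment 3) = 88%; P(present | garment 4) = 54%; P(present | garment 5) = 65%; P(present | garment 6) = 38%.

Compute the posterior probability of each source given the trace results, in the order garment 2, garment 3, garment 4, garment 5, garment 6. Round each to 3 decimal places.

0.019, 0.401, 0.031, 0.449, 0.100

For each hypothesis, the unnormalized posterior weight is prior × product of the trace result likelihoods (using 1 − P(present | H) for each absent trace result):
  garment 2: 0.25 × (1 − 0.86) × 0.16 × 0.51 = 0.002856
  garment 3: 0.21 × (1 − 0.62) × 0.85 × 0.88 = 0.05969
  garment 4: 0.21 × (1 − 0.84) × 0.25 × 0.54 = 0.004536
  garment 5: 0.18 × (1 − 0.38) × 0.92 × 0.65 = 0.066737
  garment 6: 0.15 × (1 − 0.70) × 0.87 × 0.38 = 0.014877
Normalizing constant Z = 0.002856 + 0.05969 + 0.004536 + 0.066737 + 0.014877 = 0.1487.
P(garment 2 | evidence) = 0.002856 / 0.1487 ≈ 0.019
P(garment 3 | evidence) = 0.05969 / 0.1487 ≈ 0.401
P(garment 4 | evidence) = 0.004536 / 0.1487 ≈ 0.031
P(garment 5 | evidence) = 0.066737 / 0.1487 ≈ 0.449
P(garment 6 | evidence) = 0.014877 / 0.1487 ≈ 0.100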